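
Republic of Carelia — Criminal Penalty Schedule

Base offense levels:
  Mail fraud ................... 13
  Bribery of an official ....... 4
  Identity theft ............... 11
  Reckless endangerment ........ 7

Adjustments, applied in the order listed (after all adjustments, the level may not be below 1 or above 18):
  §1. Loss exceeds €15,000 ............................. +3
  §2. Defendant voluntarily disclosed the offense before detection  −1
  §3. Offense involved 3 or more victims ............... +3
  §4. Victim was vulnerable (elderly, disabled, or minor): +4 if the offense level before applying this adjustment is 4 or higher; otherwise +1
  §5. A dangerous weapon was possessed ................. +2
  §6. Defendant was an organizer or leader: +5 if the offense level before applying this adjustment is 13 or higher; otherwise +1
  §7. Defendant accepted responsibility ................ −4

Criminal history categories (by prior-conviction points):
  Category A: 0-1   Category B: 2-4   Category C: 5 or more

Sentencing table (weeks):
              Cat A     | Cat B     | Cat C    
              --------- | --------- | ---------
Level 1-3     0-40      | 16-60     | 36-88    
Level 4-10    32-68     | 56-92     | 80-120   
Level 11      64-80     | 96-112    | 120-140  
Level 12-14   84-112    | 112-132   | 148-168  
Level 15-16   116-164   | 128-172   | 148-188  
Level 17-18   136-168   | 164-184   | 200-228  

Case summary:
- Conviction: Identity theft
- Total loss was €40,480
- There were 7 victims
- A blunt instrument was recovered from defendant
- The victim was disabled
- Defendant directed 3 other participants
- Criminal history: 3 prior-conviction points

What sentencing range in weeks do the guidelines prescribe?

Base offense level for identity theft: 11.
§1 applies: 11 + 3 = 14.
§2 does not apply.
§3 applies: 14 + 3 = 17.
§4 applies (level before this adjustment is 17 ≥ 4, so +4): 17 + 4 = 21.
§5 applies: 21 + 2 = 23.
§6 applies (level before this adjustment is 23 ≥ 13, so +5): 23 + 5 = 28.
Level 28 exceeds the maximum of 18; capped at 18.
Final offense level: 18.
Criminal history: 3 prior points → Category B (2-4).
Level 18 falls in the 17-18 band.
Grid: Level 17-18 × Category B = 164-184 weeks.

164-184 weeks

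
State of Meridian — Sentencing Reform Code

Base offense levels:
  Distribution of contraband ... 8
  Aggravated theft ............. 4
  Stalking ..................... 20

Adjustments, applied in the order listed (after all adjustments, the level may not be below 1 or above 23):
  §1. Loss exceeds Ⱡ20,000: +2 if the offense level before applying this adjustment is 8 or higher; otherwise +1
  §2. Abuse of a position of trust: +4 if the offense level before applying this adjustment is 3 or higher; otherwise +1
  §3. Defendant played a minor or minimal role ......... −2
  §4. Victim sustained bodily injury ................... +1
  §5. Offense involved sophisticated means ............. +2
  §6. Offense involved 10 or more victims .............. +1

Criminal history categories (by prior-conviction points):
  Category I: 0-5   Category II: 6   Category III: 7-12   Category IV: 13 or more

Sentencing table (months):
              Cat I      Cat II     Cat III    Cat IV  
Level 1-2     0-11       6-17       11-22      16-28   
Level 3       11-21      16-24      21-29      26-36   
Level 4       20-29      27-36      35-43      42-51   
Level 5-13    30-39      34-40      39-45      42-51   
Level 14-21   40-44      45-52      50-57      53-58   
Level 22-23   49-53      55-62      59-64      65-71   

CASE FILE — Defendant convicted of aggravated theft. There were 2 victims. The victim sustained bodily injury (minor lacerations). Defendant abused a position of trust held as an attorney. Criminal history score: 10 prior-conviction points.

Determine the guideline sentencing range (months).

39-45 months

Base offense level for aggravated theft: 4.
§1 does not apply.
§2 applies (level before this adjustment is 4 ≥ 3, so +4): 4 + 4 = 8.
§3 does not apply.
§4 applies: 8 + 1 = 9.
§6 does not apply.
Final offense level: 9.
Criminal history: 10 prior points → Category III (7-12).
Level 9 falls in the 5-13 band.
Grid: Level 5-13 × Category III = 39-45 months.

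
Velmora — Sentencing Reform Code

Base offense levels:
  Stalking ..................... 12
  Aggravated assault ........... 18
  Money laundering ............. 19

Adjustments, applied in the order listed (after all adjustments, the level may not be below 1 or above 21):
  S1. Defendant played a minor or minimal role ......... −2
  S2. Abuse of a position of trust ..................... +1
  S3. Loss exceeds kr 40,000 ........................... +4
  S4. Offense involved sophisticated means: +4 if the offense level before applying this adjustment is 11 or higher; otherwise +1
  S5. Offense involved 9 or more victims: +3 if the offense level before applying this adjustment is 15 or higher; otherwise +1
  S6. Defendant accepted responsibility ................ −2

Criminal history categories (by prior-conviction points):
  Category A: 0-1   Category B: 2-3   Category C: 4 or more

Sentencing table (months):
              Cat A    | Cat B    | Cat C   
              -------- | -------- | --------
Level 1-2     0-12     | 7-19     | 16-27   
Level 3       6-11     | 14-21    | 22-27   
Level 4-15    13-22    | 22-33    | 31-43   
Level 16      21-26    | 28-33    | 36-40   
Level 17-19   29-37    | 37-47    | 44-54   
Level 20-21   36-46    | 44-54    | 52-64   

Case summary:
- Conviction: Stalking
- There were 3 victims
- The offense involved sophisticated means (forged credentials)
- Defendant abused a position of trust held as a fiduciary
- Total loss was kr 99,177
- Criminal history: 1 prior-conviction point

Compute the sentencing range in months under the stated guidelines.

Base offense level for stalking: 12.
S1 does not apply.
S2 applies: 12 + 1 = 13.
S3 applies: 13 + 4 = 17.
S4 applies (level before this adjustment is 17 ≥ 11, so +4): 17 + 4 = 21.
Final offense level: 21.
Criminal history: 1 prior point → Category A (0-1).
Level 21 falls in the 20-21 band.
Grid: Level 20-21 × Category A = 36-46 months.

36-46 months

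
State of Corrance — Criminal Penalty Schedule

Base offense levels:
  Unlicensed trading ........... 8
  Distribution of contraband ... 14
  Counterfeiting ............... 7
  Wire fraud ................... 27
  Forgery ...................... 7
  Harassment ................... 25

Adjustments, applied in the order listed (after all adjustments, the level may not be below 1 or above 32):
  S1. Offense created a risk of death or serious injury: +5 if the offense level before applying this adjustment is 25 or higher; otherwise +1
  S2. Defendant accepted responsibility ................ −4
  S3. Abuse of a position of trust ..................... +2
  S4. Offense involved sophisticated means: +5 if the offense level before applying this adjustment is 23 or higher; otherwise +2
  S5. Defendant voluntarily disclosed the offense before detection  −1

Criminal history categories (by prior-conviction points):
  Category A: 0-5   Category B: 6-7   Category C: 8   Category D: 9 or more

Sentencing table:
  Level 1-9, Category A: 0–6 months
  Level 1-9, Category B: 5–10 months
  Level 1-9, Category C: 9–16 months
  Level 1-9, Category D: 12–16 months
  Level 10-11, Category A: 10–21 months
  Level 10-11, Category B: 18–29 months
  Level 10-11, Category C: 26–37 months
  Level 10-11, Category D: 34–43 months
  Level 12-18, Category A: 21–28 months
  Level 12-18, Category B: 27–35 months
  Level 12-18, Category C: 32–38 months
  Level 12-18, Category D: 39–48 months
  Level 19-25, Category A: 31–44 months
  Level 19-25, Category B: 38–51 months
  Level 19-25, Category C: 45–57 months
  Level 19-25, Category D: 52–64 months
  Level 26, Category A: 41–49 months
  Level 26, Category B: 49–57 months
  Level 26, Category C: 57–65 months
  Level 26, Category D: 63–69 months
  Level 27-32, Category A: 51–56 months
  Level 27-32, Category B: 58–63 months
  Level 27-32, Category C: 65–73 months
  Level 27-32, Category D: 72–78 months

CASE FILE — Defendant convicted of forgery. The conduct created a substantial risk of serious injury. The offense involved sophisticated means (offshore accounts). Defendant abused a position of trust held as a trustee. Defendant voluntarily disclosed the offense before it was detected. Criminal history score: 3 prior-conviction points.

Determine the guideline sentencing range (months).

10-21 months

Base offense level for forgery: 7.
S1 applies (level before this adjustment is 7 < 25, so +1): 7 + 1 = 8.
S2 does not apply.
S3 applies: 8 + 2 = 10.
S4 applies (level before this adjustment is 10 < 23, so +2): 10 + 2 = 12.
S5 applies: 12 − 1 = 11.
Final offense level: 11.
Criminal history: 3 prior points → Category A (0-5).
Level 11 falls in the 10-11 band.
Grid: Level 10-11 × Category A = 10-21 months.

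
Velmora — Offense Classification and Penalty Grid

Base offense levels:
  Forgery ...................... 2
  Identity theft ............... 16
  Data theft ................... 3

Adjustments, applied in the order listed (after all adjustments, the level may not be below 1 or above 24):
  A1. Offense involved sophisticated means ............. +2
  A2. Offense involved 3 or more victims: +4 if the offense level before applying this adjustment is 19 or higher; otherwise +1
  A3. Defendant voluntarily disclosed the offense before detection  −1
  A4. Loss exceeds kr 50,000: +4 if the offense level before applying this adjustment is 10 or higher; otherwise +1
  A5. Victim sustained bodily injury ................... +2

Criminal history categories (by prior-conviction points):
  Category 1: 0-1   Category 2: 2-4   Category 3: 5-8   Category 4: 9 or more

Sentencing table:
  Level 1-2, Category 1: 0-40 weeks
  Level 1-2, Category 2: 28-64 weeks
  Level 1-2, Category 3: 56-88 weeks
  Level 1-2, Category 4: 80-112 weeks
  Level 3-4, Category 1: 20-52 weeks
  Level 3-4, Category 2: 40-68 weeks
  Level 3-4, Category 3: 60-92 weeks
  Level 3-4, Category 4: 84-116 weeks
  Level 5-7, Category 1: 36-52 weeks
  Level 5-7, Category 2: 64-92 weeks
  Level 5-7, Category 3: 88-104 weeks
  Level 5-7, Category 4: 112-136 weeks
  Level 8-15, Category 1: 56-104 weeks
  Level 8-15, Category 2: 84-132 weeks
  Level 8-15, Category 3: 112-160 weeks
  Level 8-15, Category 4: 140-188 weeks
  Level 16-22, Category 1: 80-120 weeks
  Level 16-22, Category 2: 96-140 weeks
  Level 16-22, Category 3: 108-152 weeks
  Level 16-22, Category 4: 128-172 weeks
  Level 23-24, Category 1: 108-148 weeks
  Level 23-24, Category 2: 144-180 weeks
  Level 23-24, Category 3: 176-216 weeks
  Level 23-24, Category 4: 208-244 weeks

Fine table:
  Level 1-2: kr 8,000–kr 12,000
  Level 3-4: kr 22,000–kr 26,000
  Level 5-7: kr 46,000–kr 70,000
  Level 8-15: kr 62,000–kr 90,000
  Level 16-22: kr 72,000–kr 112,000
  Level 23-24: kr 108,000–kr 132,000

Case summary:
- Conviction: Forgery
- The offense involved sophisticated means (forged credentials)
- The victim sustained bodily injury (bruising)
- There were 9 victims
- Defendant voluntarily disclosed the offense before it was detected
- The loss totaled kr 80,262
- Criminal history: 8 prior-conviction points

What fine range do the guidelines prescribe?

kr 46,000–kr 70,000

Base offense level for forgery: 2.
A1 applies: 2 + 2 = 4.
A2 applies (level before this adjustment is 4 < 19, so +1): 4 + 1 = 5.
A3 applies: 5 − 1 = 4.
A4 applies (level before this adjustment is 4 < 10, so +1): 4 + 1 = 5.
A5 applies: 5 + 2 = 7.
Final offense level: 7.
Level 7 falls in the 5-7 band.
Fine table: Level 5-7 → kr 46,000–kr 70,000.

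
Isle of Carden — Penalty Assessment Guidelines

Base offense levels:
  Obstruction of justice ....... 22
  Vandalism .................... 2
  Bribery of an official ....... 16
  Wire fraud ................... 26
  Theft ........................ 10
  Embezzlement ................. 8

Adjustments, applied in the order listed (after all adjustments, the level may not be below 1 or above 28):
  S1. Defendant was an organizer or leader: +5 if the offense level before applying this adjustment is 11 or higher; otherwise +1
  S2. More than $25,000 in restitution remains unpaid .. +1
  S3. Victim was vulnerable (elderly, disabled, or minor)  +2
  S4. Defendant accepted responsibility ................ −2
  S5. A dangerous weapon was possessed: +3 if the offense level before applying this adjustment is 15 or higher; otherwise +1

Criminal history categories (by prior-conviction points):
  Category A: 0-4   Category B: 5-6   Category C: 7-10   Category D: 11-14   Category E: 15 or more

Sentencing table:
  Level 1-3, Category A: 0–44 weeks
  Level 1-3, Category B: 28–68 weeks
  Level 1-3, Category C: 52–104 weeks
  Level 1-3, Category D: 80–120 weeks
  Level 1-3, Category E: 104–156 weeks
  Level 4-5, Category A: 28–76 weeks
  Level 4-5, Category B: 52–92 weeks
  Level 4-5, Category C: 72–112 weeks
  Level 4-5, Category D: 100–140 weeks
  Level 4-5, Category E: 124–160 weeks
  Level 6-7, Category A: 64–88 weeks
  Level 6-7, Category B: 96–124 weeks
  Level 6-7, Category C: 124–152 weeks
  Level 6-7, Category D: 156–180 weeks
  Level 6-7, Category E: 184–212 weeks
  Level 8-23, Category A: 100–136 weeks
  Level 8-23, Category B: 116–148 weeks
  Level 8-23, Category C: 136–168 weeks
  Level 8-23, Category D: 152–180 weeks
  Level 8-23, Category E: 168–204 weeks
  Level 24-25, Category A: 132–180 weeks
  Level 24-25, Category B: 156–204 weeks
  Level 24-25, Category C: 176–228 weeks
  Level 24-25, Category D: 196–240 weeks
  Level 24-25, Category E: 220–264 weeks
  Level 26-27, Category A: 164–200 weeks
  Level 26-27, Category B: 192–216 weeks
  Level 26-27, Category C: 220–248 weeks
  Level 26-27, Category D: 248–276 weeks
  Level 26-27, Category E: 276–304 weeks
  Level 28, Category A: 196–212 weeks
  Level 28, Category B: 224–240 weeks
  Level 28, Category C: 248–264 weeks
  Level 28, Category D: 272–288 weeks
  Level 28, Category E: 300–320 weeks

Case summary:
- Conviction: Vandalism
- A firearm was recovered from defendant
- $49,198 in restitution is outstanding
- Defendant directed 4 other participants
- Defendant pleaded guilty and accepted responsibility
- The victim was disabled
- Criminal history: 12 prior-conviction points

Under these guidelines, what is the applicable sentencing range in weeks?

Base offense level for vandalism: 2.
S1 applies (level before this adjustment is 2 < 11, so +1): 2 + 1 = 3.
S2 applies: 3 + 1 = 4.
S3 applies: 4 + 2 = 6.
S4 applies: 6 − 2 = 4.
S5 applies (level before this adjustment is 4 < 15, so +1): 4 + 1 = 5.
Final offense level: 5.
Criminal history: 12 prior points → Category D (11-14).
Level 5 falls in the 4-5 band.
Grid: Level 4-5 × Category D = 100-140 weeks.

100-140 weeks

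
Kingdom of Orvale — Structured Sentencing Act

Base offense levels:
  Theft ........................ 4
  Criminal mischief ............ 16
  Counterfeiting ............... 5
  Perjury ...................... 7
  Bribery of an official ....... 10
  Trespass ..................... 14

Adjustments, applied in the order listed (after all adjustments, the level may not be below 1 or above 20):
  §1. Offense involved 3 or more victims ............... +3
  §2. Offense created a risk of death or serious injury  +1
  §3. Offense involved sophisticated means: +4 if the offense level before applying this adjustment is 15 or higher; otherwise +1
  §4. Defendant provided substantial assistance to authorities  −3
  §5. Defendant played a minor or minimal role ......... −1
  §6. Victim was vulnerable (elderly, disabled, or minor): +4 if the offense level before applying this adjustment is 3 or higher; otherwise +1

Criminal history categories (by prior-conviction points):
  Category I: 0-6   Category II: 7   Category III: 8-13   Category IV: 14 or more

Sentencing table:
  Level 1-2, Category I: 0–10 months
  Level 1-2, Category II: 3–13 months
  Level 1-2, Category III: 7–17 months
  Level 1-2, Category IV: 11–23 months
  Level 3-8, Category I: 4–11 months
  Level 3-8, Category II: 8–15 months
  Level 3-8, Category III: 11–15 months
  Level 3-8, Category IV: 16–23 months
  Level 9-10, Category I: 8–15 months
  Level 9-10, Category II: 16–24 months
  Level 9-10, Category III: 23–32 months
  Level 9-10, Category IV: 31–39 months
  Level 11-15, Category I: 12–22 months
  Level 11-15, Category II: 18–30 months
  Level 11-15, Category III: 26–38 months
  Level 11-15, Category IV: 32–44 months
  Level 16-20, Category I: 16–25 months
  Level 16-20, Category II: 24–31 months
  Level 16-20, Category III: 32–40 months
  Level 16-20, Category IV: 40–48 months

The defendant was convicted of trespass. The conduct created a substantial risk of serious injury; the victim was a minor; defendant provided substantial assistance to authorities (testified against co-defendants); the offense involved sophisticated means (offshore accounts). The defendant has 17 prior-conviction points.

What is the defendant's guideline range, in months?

40-48 months

Base offense level for trespass: 14.
§2 applies: 14 + 1 = 15.
§3 applies (level before this adjustment is 15 ≥ 15, so +4): 15 + 4 = 19.
§4 applies: 19 − 3 = 16.
§6 applies (level before this adjustment is 16 ≥ 3, so +4): 16 + 4 = 20.
Final offense level: 20.
Criminal history: 17 prior points → Category IV (14+).
Level 20 falls in the 16-20 band.
Grid: Level 16-20 × Category IV = 40-48 months.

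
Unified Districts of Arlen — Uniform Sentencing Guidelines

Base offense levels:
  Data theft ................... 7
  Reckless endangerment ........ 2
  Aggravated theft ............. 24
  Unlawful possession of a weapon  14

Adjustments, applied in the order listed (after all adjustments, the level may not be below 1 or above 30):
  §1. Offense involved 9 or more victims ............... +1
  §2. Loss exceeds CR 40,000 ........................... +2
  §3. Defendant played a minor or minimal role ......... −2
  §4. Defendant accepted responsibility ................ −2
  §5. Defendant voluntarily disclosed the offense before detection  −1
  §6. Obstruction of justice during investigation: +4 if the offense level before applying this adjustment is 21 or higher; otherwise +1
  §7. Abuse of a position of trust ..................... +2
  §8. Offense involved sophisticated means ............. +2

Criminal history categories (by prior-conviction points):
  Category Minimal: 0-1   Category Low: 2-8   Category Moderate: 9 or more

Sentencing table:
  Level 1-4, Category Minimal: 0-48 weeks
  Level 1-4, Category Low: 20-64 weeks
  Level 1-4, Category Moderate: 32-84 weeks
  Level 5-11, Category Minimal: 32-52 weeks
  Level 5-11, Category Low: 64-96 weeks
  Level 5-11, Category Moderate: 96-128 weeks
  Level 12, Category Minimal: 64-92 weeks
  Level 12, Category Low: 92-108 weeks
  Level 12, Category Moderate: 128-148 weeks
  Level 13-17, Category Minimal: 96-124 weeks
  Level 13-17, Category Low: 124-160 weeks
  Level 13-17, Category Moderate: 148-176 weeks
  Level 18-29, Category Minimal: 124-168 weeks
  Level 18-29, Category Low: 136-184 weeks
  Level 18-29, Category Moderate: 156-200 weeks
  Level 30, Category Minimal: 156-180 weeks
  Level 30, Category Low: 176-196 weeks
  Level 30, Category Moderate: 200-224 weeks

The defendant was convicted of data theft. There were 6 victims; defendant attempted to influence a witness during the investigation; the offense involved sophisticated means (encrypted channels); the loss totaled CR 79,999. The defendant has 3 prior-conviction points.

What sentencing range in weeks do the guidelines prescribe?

92-108 weeks

Base offense level for data theft: 7.
§1 does not apply.
§2 applies: 7 + 2 = 9.
§4 does not apply.
§5 does not apply.
§6 applies (level before this adjustment is 9 < 21, so +1): 9 + 1 = 10.
§7 does not apply.
§8 applies: 10 + 2 = 12.
Final offense level: 12.
Criminal history: 3 prior points → Category Low (2-8).
Level 12 falls in the 12 band.
Grid: Level 12 × Category Low = 92-108 weeks.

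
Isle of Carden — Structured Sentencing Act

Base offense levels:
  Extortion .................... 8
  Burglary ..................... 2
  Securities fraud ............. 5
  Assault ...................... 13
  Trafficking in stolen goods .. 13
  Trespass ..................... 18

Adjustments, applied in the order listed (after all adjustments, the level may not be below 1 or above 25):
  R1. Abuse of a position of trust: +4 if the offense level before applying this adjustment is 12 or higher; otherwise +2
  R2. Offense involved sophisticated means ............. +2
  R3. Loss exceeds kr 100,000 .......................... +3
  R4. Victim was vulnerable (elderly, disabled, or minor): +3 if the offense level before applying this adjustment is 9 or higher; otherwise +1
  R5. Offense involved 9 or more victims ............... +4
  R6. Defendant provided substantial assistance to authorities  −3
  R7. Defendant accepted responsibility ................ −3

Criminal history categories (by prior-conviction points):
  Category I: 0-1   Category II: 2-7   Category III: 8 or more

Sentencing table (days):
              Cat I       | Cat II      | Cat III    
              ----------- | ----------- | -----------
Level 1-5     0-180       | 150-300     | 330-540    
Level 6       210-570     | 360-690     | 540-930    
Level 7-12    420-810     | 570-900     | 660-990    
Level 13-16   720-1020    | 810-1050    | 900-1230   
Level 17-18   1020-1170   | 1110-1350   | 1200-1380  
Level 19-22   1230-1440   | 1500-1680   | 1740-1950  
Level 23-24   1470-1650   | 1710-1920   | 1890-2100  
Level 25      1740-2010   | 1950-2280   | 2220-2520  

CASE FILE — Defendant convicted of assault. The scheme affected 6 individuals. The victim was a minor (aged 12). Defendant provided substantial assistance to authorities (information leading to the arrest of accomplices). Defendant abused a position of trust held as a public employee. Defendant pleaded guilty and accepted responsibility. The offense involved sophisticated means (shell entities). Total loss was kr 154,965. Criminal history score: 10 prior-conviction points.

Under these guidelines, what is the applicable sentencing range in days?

Base offense level for assault: 13.
R1 applies (level before this adjustment is 13 ≥ 12, so +4): 13 + 4 = 17.
R2 applies: 17 + 2 = 19.
R3 applies: 19 + 3 = 22.
R4 applies (level before this adjustment is 22 ≥ 9, so +3): 22 + 3 = 25.
R6 applies: 25 − 3 = 22.
R7 applies: 22 − 3 = 19.
Final offense level: 19.
Criminal history: 10 prior points → Category III (8+).
Level 19 falls in the 19-22 band.
Grid: Level 19-22 × Category III = 1740-1950 days.

1740-1950 days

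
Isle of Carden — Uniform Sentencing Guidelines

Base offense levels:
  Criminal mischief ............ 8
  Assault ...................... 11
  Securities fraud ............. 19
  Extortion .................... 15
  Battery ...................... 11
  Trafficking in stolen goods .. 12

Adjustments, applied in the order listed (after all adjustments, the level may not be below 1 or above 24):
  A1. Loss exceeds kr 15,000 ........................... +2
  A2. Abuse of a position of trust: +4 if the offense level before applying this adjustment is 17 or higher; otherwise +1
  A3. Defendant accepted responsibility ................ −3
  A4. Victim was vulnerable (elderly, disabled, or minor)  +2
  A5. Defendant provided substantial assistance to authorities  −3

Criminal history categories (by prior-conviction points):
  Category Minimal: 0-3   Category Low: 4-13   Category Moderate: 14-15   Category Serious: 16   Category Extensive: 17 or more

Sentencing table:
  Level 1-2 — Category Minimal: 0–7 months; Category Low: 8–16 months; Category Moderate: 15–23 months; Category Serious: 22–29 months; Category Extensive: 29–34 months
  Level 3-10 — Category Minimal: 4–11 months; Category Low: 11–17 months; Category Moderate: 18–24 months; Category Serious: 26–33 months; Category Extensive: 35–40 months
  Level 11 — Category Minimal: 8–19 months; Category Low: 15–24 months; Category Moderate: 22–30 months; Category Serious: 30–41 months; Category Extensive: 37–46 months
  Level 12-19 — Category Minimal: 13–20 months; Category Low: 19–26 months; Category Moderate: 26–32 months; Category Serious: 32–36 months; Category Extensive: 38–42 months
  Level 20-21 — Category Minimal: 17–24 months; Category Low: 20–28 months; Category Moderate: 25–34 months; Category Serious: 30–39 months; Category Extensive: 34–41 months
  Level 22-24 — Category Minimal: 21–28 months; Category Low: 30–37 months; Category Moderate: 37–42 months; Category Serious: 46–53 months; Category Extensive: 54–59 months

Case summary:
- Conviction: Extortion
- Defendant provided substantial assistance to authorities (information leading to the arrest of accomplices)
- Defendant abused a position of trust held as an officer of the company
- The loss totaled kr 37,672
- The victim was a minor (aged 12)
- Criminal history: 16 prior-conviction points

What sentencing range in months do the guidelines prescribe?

30-39 months

Base offense level for extortion: 15.
A1 applies: 15 + 2 = 17.
A2 applies (level before this adjustment is 17 ≥ 17, so +4): 17 + 4 = 21.
A4 applies: 21 + 2 = 23.
A5 applies: 23 − 3 = 20.
Final offense level: 20.
Criminal history: 16 prior points → Category Serious (16).
Level 20 falls in the 20-21 band.
Grid: Level 20-21 × Category Serious = 30-39 months.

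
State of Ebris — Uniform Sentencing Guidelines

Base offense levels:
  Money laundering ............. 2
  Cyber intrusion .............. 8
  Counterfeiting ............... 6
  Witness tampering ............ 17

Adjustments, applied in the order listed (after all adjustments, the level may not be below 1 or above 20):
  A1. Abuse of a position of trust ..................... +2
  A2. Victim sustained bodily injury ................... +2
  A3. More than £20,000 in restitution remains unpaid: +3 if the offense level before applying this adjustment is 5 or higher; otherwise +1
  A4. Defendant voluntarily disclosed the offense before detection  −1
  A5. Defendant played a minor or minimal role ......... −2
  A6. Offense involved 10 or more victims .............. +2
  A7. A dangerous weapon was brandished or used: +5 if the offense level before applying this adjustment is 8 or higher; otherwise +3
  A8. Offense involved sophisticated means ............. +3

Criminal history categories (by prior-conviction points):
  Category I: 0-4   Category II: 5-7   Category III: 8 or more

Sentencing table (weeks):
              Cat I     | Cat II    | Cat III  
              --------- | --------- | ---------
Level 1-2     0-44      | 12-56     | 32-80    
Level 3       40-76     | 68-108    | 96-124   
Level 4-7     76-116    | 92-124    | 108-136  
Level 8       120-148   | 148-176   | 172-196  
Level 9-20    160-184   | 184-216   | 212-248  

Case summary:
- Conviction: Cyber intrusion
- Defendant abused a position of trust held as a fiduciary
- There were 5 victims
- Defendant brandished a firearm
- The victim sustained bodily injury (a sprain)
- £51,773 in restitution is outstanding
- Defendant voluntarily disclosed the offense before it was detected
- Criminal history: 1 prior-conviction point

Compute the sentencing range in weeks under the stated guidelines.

160-184 weeks

Base offense level for cyber intrusion: 8.
A1 applies: 8 + 2 = 10.
A2 applies: 10 + 2 = 12.
A3 applies (level before this adjustment is 12 ≥ 5, so +3): 12 + 3 = 15.
A4 applies: 15 − 1 = 14.
A5 does not apply.
A7 applies (level before this adjustment is 14 ≥ 8, so +5): 14 + 5 = 19.
A8 does not apply.
Final offense level: 19.
Criminal history: 1 prior point → Category I (0-4).
Level 19 falls in the 9-20 band.
Grid: Level 9-20 × Category I = 160-184 weeks.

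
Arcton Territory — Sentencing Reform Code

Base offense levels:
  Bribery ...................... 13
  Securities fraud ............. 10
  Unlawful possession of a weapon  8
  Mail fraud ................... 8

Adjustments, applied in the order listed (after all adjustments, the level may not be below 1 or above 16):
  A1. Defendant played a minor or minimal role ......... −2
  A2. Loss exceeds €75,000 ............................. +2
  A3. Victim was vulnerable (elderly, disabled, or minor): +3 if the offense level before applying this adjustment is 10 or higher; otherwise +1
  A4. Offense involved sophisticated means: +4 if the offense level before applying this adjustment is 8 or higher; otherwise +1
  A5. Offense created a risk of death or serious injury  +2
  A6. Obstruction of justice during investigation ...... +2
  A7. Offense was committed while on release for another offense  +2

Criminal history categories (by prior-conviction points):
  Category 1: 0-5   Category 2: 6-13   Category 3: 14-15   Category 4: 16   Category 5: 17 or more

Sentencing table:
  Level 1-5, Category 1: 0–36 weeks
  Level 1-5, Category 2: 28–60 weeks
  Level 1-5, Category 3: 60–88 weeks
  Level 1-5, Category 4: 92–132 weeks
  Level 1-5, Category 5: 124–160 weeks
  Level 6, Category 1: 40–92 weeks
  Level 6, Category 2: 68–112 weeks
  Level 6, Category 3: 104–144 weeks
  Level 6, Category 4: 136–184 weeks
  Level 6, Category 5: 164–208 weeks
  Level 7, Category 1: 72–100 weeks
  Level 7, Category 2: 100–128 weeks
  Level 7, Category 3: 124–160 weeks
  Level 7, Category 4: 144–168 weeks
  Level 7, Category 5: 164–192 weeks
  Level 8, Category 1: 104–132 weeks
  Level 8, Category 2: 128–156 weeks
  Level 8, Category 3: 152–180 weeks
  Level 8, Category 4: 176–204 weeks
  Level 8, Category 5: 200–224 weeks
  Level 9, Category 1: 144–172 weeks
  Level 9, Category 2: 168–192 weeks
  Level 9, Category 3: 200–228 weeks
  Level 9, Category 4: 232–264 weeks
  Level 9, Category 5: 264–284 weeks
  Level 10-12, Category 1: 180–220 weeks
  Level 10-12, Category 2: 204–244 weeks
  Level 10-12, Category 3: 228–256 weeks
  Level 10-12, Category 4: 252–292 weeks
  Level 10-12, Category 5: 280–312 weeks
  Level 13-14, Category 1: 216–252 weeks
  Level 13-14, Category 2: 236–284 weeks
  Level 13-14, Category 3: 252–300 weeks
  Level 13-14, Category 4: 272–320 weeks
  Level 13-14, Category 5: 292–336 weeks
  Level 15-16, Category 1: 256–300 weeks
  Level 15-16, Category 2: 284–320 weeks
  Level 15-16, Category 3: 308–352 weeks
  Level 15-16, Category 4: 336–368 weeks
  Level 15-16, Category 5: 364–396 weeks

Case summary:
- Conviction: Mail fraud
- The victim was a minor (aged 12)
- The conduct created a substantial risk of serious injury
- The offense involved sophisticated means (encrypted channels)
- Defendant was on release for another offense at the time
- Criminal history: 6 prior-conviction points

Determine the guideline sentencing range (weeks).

284-320 weeks

Base offense level for mail fraud: 8.
A2 does not apply.
A3 applies (level before this adjustment is 8 < 10, so +1): 8 + 1 = 9.
A4 applies (level before this adjustment is 9 ≥ 8, so +4): 9 + 4 = 13.
A5 applies: 13 + 2 = 15.
A6 does not apply.
A7 applies: 15 + 2 = 17.
Level 17 exceeds the maximum of 16; capped at 16.
Final offense level: 16.
Criminal history: 6 prior points → Category 2 (6-13).
Level 16 falls in the 15-16 band.
Grid: Level 15-16 × Category 2 = 284-320 weeks.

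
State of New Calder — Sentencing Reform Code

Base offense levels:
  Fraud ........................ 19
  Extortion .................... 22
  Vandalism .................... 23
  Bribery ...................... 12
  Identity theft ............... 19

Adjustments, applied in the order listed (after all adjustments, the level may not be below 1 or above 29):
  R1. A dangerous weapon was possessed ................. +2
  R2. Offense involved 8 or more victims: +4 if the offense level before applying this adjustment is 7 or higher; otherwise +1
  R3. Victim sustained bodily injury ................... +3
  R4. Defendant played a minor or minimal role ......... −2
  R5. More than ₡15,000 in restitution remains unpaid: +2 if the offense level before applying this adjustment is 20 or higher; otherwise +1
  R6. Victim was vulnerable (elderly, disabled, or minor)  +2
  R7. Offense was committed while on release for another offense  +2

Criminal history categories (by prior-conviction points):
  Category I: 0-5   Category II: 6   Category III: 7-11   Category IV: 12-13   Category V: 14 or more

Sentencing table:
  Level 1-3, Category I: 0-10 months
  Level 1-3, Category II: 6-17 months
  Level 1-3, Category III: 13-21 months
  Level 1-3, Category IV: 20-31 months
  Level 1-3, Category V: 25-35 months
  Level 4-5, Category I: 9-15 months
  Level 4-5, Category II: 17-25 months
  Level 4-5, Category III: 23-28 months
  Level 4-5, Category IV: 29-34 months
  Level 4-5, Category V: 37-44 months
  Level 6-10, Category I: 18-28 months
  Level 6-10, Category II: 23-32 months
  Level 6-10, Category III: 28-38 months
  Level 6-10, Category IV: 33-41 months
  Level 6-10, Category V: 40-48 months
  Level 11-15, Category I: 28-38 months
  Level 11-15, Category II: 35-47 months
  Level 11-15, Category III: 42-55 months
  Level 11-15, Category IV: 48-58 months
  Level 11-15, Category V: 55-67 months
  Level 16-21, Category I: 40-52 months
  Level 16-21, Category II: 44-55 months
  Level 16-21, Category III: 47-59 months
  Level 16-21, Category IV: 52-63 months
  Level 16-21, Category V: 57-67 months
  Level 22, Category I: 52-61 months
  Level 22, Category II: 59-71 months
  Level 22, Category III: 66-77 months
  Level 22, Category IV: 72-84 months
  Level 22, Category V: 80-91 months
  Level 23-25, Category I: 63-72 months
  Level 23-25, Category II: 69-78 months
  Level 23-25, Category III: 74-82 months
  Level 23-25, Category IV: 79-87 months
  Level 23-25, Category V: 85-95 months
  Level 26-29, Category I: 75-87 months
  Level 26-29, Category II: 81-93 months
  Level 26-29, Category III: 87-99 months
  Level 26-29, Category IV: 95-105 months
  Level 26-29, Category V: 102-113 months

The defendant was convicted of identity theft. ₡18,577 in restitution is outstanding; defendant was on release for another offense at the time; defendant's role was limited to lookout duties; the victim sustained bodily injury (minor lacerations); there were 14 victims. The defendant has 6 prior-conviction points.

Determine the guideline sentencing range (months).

81-93 months

Base offense level for identity theft: 19.
R1 does not apply.
R2 applies (level before this adjustment is 19 ≥ 7, so +4): 19 + 4 = 23.
R3 applies: 23 + 3 = 26.
R4 applies: 26 − 2 = 24.
R5 applies (level before this adjustment is 24 ≥ 20, so +2): 24 + 2 = 26.
R7 applies: 26 + 2 = 28.
Final offense level: 28.
Criminal history: 6 prior points → Category II (6).
Level 28 falls in the 26-29 band.
Grid: Level 26-29 × Category II = 81-93 months.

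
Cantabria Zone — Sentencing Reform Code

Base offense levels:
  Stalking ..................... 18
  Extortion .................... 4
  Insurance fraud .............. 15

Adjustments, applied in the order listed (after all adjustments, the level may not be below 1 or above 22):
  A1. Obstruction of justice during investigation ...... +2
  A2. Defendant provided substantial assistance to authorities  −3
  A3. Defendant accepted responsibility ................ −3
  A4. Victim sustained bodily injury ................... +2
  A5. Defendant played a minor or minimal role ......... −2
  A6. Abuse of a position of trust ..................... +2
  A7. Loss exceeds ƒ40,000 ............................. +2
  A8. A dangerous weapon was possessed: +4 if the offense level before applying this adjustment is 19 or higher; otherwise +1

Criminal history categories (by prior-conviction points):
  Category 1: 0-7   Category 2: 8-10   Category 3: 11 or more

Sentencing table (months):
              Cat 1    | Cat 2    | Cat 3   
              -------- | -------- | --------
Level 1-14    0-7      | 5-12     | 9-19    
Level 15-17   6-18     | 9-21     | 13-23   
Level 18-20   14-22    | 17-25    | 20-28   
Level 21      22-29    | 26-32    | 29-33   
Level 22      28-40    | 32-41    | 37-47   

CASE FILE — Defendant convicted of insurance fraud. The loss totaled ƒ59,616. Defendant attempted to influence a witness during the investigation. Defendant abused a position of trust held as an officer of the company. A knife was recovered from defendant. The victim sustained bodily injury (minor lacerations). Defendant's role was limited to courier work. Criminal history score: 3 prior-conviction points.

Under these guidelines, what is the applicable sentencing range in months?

28-40 months

Base offense level for insurance fraud: 15.
A1 applies: 15 + 2 = 17.
A3 does not apply.
A4 applies: 17 + 2 = 19.
A5 applies: 19 − 2 = 17.
A6 applies: 17 + 2 = 19.
A7 applies: 19 + 2 = 21.
A8 applies (level before this adjustment is 21 ≥ 19, so +4): 21 + 4 = 25.
Level 25 exceeds the maximum of 22; capped at 22.
Final offense level: 22.
Criminal history: 3 prior points → Category 1 (0-7).
Level 22 falls in the 22 band.
Grid: Level 22 × Category 1 = 28-40 months.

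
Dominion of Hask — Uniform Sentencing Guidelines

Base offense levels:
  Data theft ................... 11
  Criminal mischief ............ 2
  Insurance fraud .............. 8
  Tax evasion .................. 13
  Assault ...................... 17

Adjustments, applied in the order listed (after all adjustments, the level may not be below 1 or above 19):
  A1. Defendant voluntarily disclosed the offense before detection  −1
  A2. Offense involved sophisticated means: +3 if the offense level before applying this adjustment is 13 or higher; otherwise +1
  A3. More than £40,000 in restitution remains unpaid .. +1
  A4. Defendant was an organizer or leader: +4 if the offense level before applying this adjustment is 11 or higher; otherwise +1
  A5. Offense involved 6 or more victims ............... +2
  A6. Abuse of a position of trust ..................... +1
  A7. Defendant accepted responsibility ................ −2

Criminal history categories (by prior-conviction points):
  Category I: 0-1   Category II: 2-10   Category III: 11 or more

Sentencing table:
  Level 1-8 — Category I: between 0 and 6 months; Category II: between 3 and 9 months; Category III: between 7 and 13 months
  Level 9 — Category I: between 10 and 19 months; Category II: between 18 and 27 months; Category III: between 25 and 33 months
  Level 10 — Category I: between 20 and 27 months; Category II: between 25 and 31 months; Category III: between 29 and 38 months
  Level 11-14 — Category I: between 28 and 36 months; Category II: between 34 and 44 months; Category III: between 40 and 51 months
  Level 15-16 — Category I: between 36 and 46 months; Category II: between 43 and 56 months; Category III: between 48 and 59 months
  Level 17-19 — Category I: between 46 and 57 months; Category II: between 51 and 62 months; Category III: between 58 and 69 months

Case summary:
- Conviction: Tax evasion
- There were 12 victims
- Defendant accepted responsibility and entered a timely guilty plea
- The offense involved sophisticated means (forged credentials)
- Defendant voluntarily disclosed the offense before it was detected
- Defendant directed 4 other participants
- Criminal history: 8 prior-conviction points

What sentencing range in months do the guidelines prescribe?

Base offense level for tax evasion: 13.
A1 applies: 13 − 1 = 12.
A2 applies (level before this adjustment is 12 < 13, so +1): 12 + 1 = 13.
A4 applies (level before this adjustment is 13 ≥ 11, so +4): 13 + 4 = 17.
A5 applies: 17 + 2 = 19.
A7 applies: 19 − 2 = 17.
Final offense level: 17.
Criminal history: 8 prior points → Category II (2-10).
Level 17 falls in the 17-19 band.
Grid: Level 17-19 × Category II = 51-62 months.

51-62 months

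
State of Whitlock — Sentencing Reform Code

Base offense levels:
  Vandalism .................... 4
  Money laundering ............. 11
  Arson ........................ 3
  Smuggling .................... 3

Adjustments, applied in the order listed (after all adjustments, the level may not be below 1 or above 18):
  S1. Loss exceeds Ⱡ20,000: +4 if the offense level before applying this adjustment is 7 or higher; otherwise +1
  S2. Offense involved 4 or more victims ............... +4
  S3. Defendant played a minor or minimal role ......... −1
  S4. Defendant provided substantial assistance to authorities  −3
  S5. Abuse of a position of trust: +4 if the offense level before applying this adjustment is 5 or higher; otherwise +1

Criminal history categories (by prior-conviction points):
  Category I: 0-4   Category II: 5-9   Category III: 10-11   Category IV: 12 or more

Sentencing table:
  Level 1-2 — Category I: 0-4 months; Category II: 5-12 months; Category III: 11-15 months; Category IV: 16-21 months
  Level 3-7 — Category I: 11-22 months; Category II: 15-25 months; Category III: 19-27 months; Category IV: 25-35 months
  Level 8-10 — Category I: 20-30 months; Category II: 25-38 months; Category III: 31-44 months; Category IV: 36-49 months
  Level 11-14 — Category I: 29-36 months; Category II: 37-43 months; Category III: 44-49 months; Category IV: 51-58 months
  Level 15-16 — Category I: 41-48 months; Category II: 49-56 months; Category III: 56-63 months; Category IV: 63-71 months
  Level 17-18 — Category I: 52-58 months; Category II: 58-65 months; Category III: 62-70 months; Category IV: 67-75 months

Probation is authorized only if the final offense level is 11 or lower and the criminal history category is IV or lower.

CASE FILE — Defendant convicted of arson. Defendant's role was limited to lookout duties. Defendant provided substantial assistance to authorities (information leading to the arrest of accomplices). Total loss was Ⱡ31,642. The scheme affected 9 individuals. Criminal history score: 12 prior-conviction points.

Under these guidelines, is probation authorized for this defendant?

Yes

Base offense level for arson: 3.
S1 applies (level before this adjustment is 3 < 7, so +1): 3 + 1 = 4.
S2 applies: 4 + 4 = 8.
S3 applies: 8 − 1 = 7.
S4 applies: 7 − 3 = 4.
S5 does not apply.
Final offense level: 4.
Criminal history: 12 prior points → Category IV (12+).
Level 4 falls in the 3-7 band.
Grid: Level 3-7 × Category IV = 25-35 months.
Probation check: level 4 ≤ 11 and category IV ≤ IV → eligible.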